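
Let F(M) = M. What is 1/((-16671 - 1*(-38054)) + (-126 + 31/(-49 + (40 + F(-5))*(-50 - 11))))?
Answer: 2184/46425257 ≈ 4.7043e-5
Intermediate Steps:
1/((-16671 - 1*(-38054)) + (-126 + 31/(-49 + (40 + F(-5))*(-50 - 11)))) = 1/((-16671 - 1*(-38054)) + (-126 + 31/(-49 + (40 - 5)*(-50 - 11)))) = 1/((-16671 + 38054) + (-126 + 31/(-49 + 35*(-61)))) = 1/(21383 + (-126 + 31/(-49 - 2135))) = 1/(21383 + (-126 + 31/(-2184))) = 1/(21383 + (-126 - 1/2184*31)) = 1/(21383 + (-126 - 31/2184)) = 1/(21383 - 275215/2184) = 1/(46425257/2184) = 2184/46425257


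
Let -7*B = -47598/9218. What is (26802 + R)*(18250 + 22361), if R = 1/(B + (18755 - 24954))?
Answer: 217663488822535143/199974538 ≈ 1.0885e+9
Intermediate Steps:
B = 23799/32263 (B = -(-47598)/(7*9218) = -1/7*(-23799/4609) = 23799/32263 ≈ 0.73766)
R = -32263/199974538 (R = 1/(23799/32263 + (18755 - 24954)) = 1/(23799/32263 - 6199) = 1/(-199974538/32263) = -32263/199974538 ≈ -0.00016134)
(26802 + R)*(18250 + 22361) = (26802 - 32263/199974538)*(18250 + 22361) = (5359717535213/199974538)*40611 = 217663488822535143/199974538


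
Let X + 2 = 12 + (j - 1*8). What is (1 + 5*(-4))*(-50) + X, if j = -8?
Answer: 944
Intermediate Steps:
X = -6 (X = -2 + (12 + (-8 - 1*8)) = -2 + (12 + (-8 - 8)) = -2 + (12 - 16) = -2 - 4 = -6)
(1 + 5*(-4))*(-50) + X = (1 + 5*(-4))*(-50) - 6 = (1 - 20)*(-50) - 6 = -19*(-50) - 6 = 950 - 6 = 944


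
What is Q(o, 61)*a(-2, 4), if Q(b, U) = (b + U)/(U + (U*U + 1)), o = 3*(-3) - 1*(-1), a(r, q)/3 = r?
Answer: -106/1261 ≈ -0.084060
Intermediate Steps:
a(r, q) = 3*r
o = -8 (o = -9 + 1 = -8)
Q(b, U) = (U + b)/(1 + U + U**2) (Q(b, U) = (U + b)/(U + (U**2 + 1)) = (U + b)/(U + (1 + U**2)) = (U + b)/(1 + U + U**2))
Q(o, 61)*a(-2, 4) = ((61 - 8)/(1 + 61 + 61**2))*(3*(-2)) = (53/(1 + 61 + 3721))*(-6) = (53/3783)*(-6) = -106/1261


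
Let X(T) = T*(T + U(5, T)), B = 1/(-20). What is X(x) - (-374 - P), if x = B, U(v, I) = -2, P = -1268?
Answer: -357559/400 ≈ -893.90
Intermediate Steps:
B = -1/20 ≈ -0.050000
x = -1/20 ≈ -0.050000
X(T) = T*(-2 + T) (X(T) = T*(T - 2) = T*(-2 + T))
X(x) - (-374 - P) = -(-2 - 1/20)/20 - (-374 - 1*(-1268)) = -1/20*(-41/20) - (-374 + 1268) = 41/400 - 1*894 = 41/400 - 894 = -357559/400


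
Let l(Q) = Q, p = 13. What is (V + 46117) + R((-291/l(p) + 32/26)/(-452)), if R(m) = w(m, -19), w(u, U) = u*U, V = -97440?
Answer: -301579173/5876 ≈ -51324.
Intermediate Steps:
w(u, U) = U*u
R(m) = -19*m
(V + 46117) + R((-291/l(p) + 32/26)/(-452)) = (-97440 + 46117) - 19*(-291/13 + 32/26)/(-452) = -51323 - 19*(-291*1/13 + 32*(1/26))*(-1)/452 = -51323 - 19*(-291/13 + 16/13)*(-1)/452 = -51323 - (-5225)*(-1)/(13*452) = -51323 - 19*275/5876 = -51323 - 5225/5876 = -301579173/5876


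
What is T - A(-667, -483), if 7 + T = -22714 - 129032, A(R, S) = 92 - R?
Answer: -152512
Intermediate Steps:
T = -151753 (T = -7 + (-22714 - 129032) = -7 - 151746 = -151753)
T - A(-667, -483) = -151753 - (92 - 1*(-667)) = -151753 - (92 + 667) = -151753 - 1*759 = -151753 - 759 = -152512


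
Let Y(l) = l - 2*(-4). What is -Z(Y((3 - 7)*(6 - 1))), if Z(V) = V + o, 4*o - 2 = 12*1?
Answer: 17/2 ≈ 8.5000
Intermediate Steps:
o = 7/2 (o = ½ + (12*1)/4 = ½ + (¼)*12 = ½ + 3 = 7/2 ≈ 3.5000)
Y(l) = 8 + l (Y(l) = l + 8 = 8 + l)
Z(V) = 7/2 + V (Z(V) = V + 7/2 = 7/2 + V)
-Z(Y((3 - 7)*(6 - 1))) = -(7/2 + (8 + (3 - 7)*(6 - 1))) = -(7/2 + (8 - 4*5)) = -(7/2 + (8 - 20)) = -(7/2 - 12) = -1*(-17/2) = 17/2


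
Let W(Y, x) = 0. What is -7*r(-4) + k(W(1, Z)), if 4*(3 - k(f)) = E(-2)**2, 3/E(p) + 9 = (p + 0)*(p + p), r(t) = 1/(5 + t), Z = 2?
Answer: -25/4 ≈ -6.2500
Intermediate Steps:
E(p) = 3/(-9 + 2*p**2) (E(p) = 3/(-9 + (p + 0)*(p + p)) = 3/(-9 + p*(2*p)) = 3/(-9 + 2*p**2))
k(f) = 3/4 (k(f) = 3 - 9/(-9 + 2*(-2)**2)**2/4 = 3 - 9/(-9 + 2*4)**2/4 = 3 - 9/(-9 + 8)**2/4 = 3 - (3/(-1))**2/4 = 3 - (3*(-1))**2/4 = 3 - 1/4*(-3)**2 = 3 - 1/4*9 = 3 - 9/4 = 3/4)
-7*r(-4) + k(W(1, Z)) = -7/(5 - 4) + 3/4 = -7/1 + 3/4 = -7*1 + 3/4 = -7 + 3/4 = -25/4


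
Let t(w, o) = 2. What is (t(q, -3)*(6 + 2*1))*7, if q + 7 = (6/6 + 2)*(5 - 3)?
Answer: 112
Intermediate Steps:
q = -1 (q = -7 + (6/6 + 2)*(5 - 3) = -7 + (6*(⅙) + 2)*2 = -7 + (1 + 2)*2 = -7 + 3*2 = -7 + 6 = -1)
(t(q, -3)*(6 + 2*1))*7 = (2*(6 + 2*1))*7 = (2*(6 + 2))*7 = (2*8)*7 = 16*7 = 112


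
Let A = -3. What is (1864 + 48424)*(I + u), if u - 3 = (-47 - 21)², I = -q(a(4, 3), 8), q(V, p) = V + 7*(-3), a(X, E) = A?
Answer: 233889488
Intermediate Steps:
a(X, E) = -3
q(V, p) = -21 + V (q(V, p) = V - 21 = -21 + V)
I = 24 (I = -(-21 - 3) = -1*(-24) = 24)
u = 4627 (u = 3 + (-47 - 21)² = 3 + (-68)² = 3 + 4624 = 4627)
(1864 + 48424)*(I + u) = (1864 + 48424)*(24 + 4627) = 50288*4651 = 233889488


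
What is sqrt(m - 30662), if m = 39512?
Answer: 5*sqrt(354) ≈ 94.074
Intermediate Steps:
sqrt(m - 30662) = sqrt(39512 - 30662) = sqrt(8850) = 5*sqrt(354)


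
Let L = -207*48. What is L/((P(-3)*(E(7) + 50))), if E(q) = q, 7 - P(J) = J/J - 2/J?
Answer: -621/19 ≈ -32.684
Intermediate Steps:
P(J) = 6 + 2/J (P(J) = 7 - (J/J - 2/J) = 7 - (1 - 2/J) = 7 + (-1 + 2/J) = 6 + 2/J)
L = -9936
L/((P(-3)*(E(7) + 50))) = -9936*1/((6 + 2/(-3))*(7 + 50)) = -9936*1/(57*(6 + 2*(-⅓))) = -9936*1/(57*(6 - ⅔)) = -9936/((16/3)*57) = -9936/304 = -9936*1/304 = -621/19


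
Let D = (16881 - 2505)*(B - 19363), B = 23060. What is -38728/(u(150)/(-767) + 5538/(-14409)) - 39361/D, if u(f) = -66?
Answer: 1895660414158165423/14600891487912 ≈ 1.2983e+5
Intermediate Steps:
D = 53148072 (D = (16881 - 2505)*(23060 - 19363) = 14376*3697 = 53148072)
-38728/(u(150)/(-767) + 5538/(-14409)) - 39361/D = -38728/(-66/(-767) + 5538/(-14409)) - 39361/53148072 = -38728/(-66*(-1/767) + 5538*(-1/14409)) - 39361*1/53148072 = -38728/(66/767 - 1846/4803) - 39361/53148072 = -38728/(-1098884/3683901) - 39361/53148072 = -38728*(-3683901/1098884) - 39361/53148072 = 35667529482/274721 - 39361/53148072 = 1895660414158165423/14600891487912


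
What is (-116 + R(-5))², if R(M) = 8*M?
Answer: 24336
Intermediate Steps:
(-116 + R(-5))² = (-116 + 8*(-5))² = (-116 - 40)² = (-156)² = 24336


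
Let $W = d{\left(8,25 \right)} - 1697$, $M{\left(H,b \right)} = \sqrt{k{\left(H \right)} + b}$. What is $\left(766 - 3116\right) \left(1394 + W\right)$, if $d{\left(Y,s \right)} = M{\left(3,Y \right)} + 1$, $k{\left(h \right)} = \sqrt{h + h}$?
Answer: $709700 - 2350 \sqrt{8 + \sqrt{6}} \approx 7.021 \cdot 10^{5}$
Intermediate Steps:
$k{\left(h \right)} = \sqrt{2} \sqrt{h}$ ($k{\left(h \right)} = \sqrt{2 h} = \sqrt{2} \sqrt{h}$)
$M{\left(H,b \right)} = \sqrt{b + \sqrt{2} \sqrt{H}}$ ($M{\left(H,b \right)} = \sqrt{\sqrt{2} \sqrt{H} + b} = \sqrt{b + \sqrt{2} \sqrt{H}}$)
$d{\left(Y,s \right)} = 1 + \sqrt{Y + \sqrt{6}}$ ($d{\left(Y,s \right)} = \sqrt{Y + \sqrt{2} \sqrt{3}} + 1 = \sqrt{Y + \sqrt{6}} + 1 = 1 + \sqrt{Y + \sqrt{6}}$)
$W = -1696 + \sqrt{8 + \sqrt{6}}$ ($W = \left(1 + \sqrt{8 + \sqrt{6}}\right) - 1697 = -1696 + \sqrt{8 + \sqrt{6}} \approx -1692.8$)
$\left(766 - 3116\right) \left(1394 + W\right) = \left(766 - 3116\right) \left(1394 - \left(1696 - \sqrt{8 + \sqrt{6}}\right)\right) = - 2350 \left(-302 + \sqrt{8 + \sqrt{6}}\right) = 709700 - 2350 \sqrt{8 + \sqrt{6}}$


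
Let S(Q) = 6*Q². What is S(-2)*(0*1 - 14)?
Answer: -336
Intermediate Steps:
S(-2)*(0*1 - 14) = (6*(-2)²)*(0*1 - 14) = (6*4)*(0 - 14) = 24*(-14) = -336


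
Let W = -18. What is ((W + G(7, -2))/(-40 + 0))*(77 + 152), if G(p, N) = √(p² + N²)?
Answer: 2061/20 - 229*√53/40 ≈ 61.371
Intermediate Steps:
G(p, N) = √(N² + p²)
((W + G(7, -2))/(-40 + 0))*(77 + 152) = ((-18 + √((-2)² + 7²))/(-40 + 0))*(77 + 152) = ((-18 + √(4 + 49))/(-40))*229 = ((-18 + √53)*(-1/40))*229 = (9/20 - √53/40)*229 = 2061/20 - 229*√53/40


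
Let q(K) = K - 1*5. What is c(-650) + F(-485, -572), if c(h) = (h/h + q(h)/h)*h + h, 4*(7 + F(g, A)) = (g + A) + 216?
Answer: -8689/4 ≈ -2172.3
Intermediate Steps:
q(K) = -5 + K (q(K) = K - 5 = -5 + K)
F(g, A) = 47 + A/4 + g/4 (F(g, A) = -7 + ((g + A) + 216)/4 = -7 + ((A + g) + 216)/4 = -7 + (216 + A + g)/4 = -7 + (54 + A/4 + g/4) = 47 + A/4 + g/4)
c(h) = h + h*(1 + (-5 + h)/h) (c(h) = (h/h + (-5 + h)/h)*h + h = (1 + (-5 + h)/h)*h + h = h*(1 + (-5 + h)/h) + h = h + h*(1 + (-5 + h)/h))
c(-650) + F(-485, -572) = (-5 + 3*(-650)) + (47 + (1/4)*(-572) + (1/4)*(-485)) = (-5 - 1950) + (47 - 143 - 485/4) = -1955 - 869/4 = -8689/4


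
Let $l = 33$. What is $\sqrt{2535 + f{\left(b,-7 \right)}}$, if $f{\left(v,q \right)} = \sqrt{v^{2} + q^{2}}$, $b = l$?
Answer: $\sqrt{2535 + \sqrt{1138}} \approx 50.683$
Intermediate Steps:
$b = 33$
$f{\left(v,q \right)} = \sqrt{q^{2} + v^{2}}$
$\sqrt{2535 + f{\left(b,-7 \right)}} = \sqrt{2535 + \sqrt{\left(-7\right)^{2} + 33^{2}}} = \sqrt{2535 + \sqrt{49 + 1089}} = \sqrt{2535 + \sqrt{1138}}$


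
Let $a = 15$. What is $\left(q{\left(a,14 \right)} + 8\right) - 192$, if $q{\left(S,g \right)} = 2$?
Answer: $-182$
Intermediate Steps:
$\left(q{\left(a,14 \right)} + 8\right) - 192 = \left(2 + 8\right) - 192 = 10 - 192 = -182$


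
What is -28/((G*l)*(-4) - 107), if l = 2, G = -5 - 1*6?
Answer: 28/19 ≈ 1.4737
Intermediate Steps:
G = -11 (G = -5 - 6 = -11)
-28/((G*l)*(-4) - 107) = -28/(-11*2*(-4) - 107) = -28/(-22*(-4) - 107) = -28/(88 - 107) = -28/(-19) = -28*(-1/19) = 28/19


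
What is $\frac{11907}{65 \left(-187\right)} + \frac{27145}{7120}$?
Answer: $\frac{550943}{194480} \approx 2.8329$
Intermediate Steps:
$\frac{11907}{65 \left(-187\right)} + \frac{27145}{7120} = \frac{11907}{-12155} + 27145 \cdot \frac{1}{7120} = 11907 \left(- \frac{1}{12155}\right) + \frac{61}{16} = - \frac{11907}{12155} + \frac{61}{16} = \frac{550943}{194480}$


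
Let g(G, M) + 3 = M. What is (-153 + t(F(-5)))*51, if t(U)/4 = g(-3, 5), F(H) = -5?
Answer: -7395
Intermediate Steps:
g(G, M) = -3 + M
t(U) = 8 (t(U) = 4*(-3 + 5) = 4*2 = 8)
(-153 + t(F(-5)))*51 = (-153 + 8)*51 = -145*51 = -7395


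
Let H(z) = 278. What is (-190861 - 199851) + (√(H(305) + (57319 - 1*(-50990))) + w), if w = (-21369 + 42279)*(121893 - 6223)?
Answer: 2418268988 + √108587 ≈ 2.4183e+9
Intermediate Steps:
w = 2418659700 (w = 20910*115670 = 2418659700)
(-190861 - 199851) + (√(H(305) + (57319 - 1*(-50990))) + w) = (-190861 - 199851) + (√(278 + (57319 - 1*(-50990))) + 2418659700) = -390712 + (√(278 + (57319 + 50990)) + 2418659700) = -390712 + (√(278 + 108309) + 2418659700) = -390712 + (√108587 + 2418659700) = -390712 + (2418659700 + √108587) = 2418268988 + √108587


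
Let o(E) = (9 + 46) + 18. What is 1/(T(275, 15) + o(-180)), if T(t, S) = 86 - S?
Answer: 1/144 ≈ 0.0069444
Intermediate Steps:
o(E) = 73 (o(E) = 55 + 18 = 73)
1/(T(275, 15) + o(-180)) = 1/((86 - 1*15) + 73) = 1/((86 - 15) + 73) = 1/(71 + 73) = 1/144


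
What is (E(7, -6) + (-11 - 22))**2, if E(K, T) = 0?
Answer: 1089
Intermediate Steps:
(E(7, -6) + (-11 - 22))**2 = (0 + (-11 - 22))**2 = (0 - 33)**2 = (-33)**2 = 1089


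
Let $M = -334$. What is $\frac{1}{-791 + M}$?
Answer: $- \frac{1}{1125} \approx -0.00088889$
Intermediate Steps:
$\frac{1}{-791 + M} = \frac{1}{-791 - 334} = \frac{1}{-1125} = - \frac{1}{1125}$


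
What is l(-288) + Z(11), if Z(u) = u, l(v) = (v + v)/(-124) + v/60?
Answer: 1681/155 ≈ 10.845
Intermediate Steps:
l(v) = v/1860 (l(v) = (2*v)*(-1/124) + v*(1/60) = -v/62 + v/60 = v/1860)
l(-288) + Z(11) = (1/1860)*(-288) + 11 = -24/155 + 11 = 1681/155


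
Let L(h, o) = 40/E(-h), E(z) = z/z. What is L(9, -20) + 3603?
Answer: 3643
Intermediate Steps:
E(z) = 1
L(h, o) = 40 (L(h, o) = 40/1 = 40*1 = 40)
L(9, -20) + 3603 = 40 + 3603 = 3643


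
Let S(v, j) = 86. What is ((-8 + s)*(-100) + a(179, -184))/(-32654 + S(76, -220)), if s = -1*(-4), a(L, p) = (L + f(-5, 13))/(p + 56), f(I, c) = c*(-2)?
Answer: -51047/4168704 ≈ -0.012245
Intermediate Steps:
f(I, c) = -2*c
a(L, p) = (-26 + L)/(56 + p) (a(L, p) = (L - 2*13)/(p + 56) = (L - 26)/(56 + p) = (-26 + L)/(56 + p))
s = 4
((-8 + s)*(-100) + a(179, -184))/(-32654 + S(76, -220)) = ((-8 + 4)*(-100) + (-26 + 179)/(56 - 184))/(-32654 + 86) = (-4*(-100) + 153/(-128))/(-32568) = (400 - 1/128*153)*(-1/32568) = (400 - 153/128)*(-1/32568) = (51047/128)*(-1/32568) = -51047/4168704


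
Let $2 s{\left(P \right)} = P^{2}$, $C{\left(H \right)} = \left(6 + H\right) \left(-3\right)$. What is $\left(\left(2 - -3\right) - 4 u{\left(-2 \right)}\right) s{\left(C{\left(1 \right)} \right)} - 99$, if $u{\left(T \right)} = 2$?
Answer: $- \frac{1521}{2} \approx -760.5$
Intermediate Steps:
$C{\left(H \right)} = -18 - 3 H$
$s{\left(P \right)} = \frac{P^{2}}{2}$
$\left(\left(2 - -3\right) - 4 u{\left(-2 \right)}\right) s{\left(C{\left(1 \right)} \right)} - 99 = \left(\left(2 - -3\right) - 8\right) \frac{\left(-18 - 3\right)^{2}}{2} - 99 = \left(\left(2 + 3\right) - 8\right) \frac{\left(-18 - 3\right)^{2}}{2} - 99 = \left(5 - 8\right) \frac{\left(-21\right)^{2}}{2} - 99 = - 3 \cdot \frac{1}{2} \cdot 441 - 99 = \left(-3\right) \frac{441}{2} - 99 = - \frac{1323}{2} - 99 = - \frac{1521}{2}$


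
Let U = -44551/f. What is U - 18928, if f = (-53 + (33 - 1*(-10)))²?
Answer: -1937351/100 ≈ -19374.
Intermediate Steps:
f = 100 (f = (-53 + (33 + 10))² = (-53 + 43)² = (-10)² = 100)
U = -44551/100 ≈ -445.51
U - 18928 = -44551/100 - 18928 = -1937351/100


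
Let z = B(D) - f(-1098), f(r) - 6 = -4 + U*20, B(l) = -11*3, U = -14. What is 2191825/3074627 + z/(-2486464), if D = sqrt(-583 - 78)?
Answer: 5449140673185/7644949348928 ≈ 0.71278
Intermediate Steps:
D = I*sqrt(661) (D = sqrt(-661) = I*sqrt(661) ≈ 25.71*I)
B(l) = -33
f(r) = -278 (f(r) = 6 + (-4 - 14*20) = 6 + (-4 - 280) = 6 - 284 = -278)
z = 245 (z = -33 - 1*(-278) = -33 + 278 = 245)
2191825/3074627 + z/(-2486464) = 2191825/3074627 + 245/(-2486464) = 2191825*(1/3074627) + 245*(-1/2486464) = 2191825/3074627 - 245/2486464 = 5449140673185/7644949348928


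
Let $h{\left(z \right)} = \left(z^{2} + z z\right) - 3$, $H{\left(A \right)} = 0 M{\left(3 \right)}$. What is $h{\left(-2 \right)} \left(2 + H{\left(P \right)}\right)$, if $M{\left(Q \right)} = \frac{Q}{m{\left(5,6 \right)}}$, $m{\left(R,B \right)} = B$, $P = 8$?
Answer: $10$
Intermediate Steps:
$M{\left(Q \right)} = \frac{Q}{6}$
$H{\left(A \right)} = 0$ ($H{\left(A \right)} = 0 \cdot \frac{1}{6} \cdot 3 = 0 \cdot \frac{1}{2} = 0$)
$h{\left(z \right)} = -3 + 2 z^{2}$ ($h{\left(z \right)} = \left(z^{2} + z^{2}\right) - 3 = 2 z^{2} - 3 = -3 + 2 z^{2}$)
$h{\left(-2 \right)} \left(2 + H{\left(P \right)}\right) = \left(-3 + 2 \left(-2\right)^{2}\right) \left(2 + 0\right) = \left(-3 + 2 \cdot 4\right) 2 = \left(-3 + 8\right) 2 = 5 \cdot 2 = 10$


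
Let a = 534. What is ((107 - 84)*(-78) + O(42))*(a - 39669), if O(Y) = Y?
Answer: 68564520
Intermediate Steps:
((107 - 84)*(-78) + O(42))*(a - 39669) = ((107 - 84)*(-78) + 42)*(534 - 39669) = (23*(-78) + 42)*(-39135) = (-1794 + 42)*(-39135) = -1752*(-39135) = 68564520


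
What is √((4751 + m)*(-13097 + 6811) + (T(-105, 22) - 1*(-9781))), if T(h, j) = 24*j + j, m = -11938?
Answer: 11*√373453 ≈ 6722.2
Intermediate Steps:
T(h, j) = 25*j
√((4751 + m)*(-13097 + 6811) + (T(-105, 22) - 1*(-9781))) = √((4751 - 11938)*(-13097 + 6811) + (25*22 - 1*(-9781))) = √(-7187*(-6286) + (550 + 9781)) = √(45177482 + 10331) = √45187813 = 11*√373453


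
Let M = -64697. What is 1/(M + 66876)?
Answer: 1/2179 ≈ 0.00045893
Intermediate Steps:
1/(M + 66876) = 1/(-64697 + 66876) = 1/2179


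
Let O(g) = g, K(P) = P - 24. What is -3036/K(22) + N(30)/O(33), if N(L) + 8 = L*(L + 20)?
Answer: 51586/33 ≈ 1563.2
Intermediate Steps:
K(P) = -24 + P
N(L) = -8 + L*(20 + L) (N(L) = -8 + L*(L + 20) = -8 + L*(20 + L))
-3036/K(22) + N(30)/O(33) = -3036/(-24 + 22) + (-8 + 30² + 20*30)/33 = -3036/(-2) + (-8 + 900 + 600)*(1/33) = -3036*(-½) + 1492*(1/33) = 1518 + 1492/33 = 51586/33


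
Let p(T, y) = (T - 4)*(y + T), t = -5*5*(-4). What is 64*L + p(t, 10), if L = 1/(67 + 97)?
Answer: 432976/41 ≈ 10560.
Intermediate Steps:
t = 100 (t = -25*(-4) = 100)
L = 1/164 ≈ 0.0060976
p(T, y) = (-4 + T)*(T + y)
64*L + p(t, 10) = 64*(1/164) + (100**2 - 4*100 - 4*10 + 100*10) = 16/41 + (10000 - 400 - 40 + 1000) = 16/41 + 10560 = 432976/41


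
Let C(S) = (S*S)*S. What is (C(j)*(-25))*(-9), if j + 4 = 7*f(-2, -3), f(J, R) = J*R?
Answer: 12346200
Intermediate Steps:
j = 38 (j = -4 + 7*(-2*(-3)) = -4 + 7*6 = -4 + 42 = 38)
C(S) = S**3 (C(S) = S**2*S = S**3)
(C(j)*(-25))*(-9) = (38**3*(-25))*(-9) = (54872*(-25))*(-9) = -1371800*(-9) = 12346200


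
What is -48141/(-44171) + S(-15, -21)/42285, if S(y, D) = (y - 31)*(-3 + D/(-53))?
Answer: 36056477771/32997282985 ≈ 1.0927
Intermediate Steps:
S(y, D) = (-31 + y)*(-3 - D/53) (S(y, D) = (-31 + y)*(-3 + D*(-1/53)) = (-31 + y)*(-3 - D/53))
-48141/(-44171) + S(-15, -21)/42285 = -48141/(-44171) + (93 - 3*(-15) + (31/53)*(-21) - 1/53*(-21)*(-15))/42285 = -48141*(-1/44171) + (93 + 45 - 651/53 - 315/53)*(1/42285) = 48141/44171 + (6348/53)*(1/42285) = 48141/44171 + 2116/747035 = 36056477771/32997282985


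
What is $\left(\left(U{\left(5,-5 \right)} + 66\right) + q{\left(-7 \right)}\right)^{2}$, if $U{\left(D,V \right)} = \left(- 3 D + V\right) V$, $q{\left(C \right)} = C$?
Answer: $25281$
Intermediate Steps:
$U{\left(D,V \right)} = V \left(V - 3 D\right)$ ($U{\left(D,V \right)} = \left(V - 3 D\right) V = V \left(V - 3 D\right)$)
$\left(\left(U{\left(5,-5 \right)} + 66\right) + q{\left(-7 \right)}\right)^{2} = \left(\left(- 5 \left(-5 - 15\right) + 66\right) - 7\right)^{2} = \left(\left(\left(-5\right) \left(-20\right) + 66\right) - 7\right)^{2} = \left(\left(100 + 66\right) - 7\right)^{2} = \left(166 - 7\right)^{2} = 159^{2} = 25281$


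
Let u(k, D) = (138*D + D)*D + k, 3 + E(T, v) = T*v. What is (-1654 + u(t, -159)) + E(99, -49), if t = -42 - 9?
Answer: 3507500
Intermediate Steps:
t = -51
E(T, v) = -3 + T*v
u(k, D) = k + 139*D² (u(k, D) = (139*D)*D + k = 139*D² + k = k + 139*D²)
(-1654 + u(t, -159)) + E(99, -49) = (-1654 + (-51 + 139*(-159)²)) + (-3 + 99*(-49)) = (-1654 + (-51 + 139*25281)) + (-3 - 4851) = (-1654 + (-51 + 3514059)) - 4854 = (-1654 + 3514008) - 4854 = 3512354 - 4854 = 3507500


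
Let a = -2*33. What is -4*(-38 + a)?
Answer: 416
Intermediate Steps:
a = -66
-4*(-38 + a) = -4*(-38 - 66) = -4*(-104) = 416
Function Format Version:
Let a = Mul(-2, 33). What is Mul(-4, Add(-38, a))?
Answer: 416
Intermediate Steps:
a = -66
Mul(-4, Add(-38, a)) = Mul(-4, Add(-38, -66)) = Mul(-4, -104) = 416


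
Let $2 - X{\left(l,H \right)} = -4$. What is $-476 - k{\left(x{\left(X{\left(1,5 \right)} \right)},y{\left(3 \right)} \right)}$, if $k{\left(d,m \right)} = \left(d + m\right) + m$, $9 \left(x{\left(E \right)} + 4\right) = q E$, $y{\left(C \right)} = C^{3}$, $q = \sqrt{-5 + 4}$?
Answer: $-526 - \frac{2 i}{3} \approx -526.0 - 0.66667 i$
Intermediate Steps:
$X{\left(l,H \right)} = 6$ ($X{\left(l,H \right)} = 2 - -4 = 2 + 4 = 6$)
$q = i$ ($q = \sqrt{-1} = i \approx 1.0 i$)
$x{\left(E \right)} = -4 + \frac{i E}{9}$
$k{\left(d,m \right)} = d + 2 m$
$-476 - k{\left(x{\left(X{\left(1,5 \right)} \right)},y{\left(3 \right)} \right)} = -476 - \left(\left(-4 + \frac{1}{9} i 6\right) + 2 \cdot 3^{3}\right) = -476 - \left(\left(-4 + \frac{2 i}{3}\right) + 2 \cdot 27\right) = -476 - \left(\left(-4 + \frac{2 i}{3}\right) + 54\right) = -476 - \left(50 + \frac{2 i}{3}\right) = -526 - \frac{2 i}{3}$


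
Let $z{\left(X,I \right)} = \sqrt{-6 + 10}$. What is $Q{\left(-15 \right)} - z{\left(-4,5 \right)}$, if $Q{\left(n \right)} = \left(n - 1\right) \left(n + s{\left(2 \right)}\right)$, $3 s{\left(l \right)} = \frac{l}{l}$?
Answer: $\frac{698}{3} \approx 232.67$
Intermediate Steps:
$s{\left(l \right)} = \frac{1}{3}$ ($s{\left(l \right)} = \frac{l \frac{1}{l}}{3} = \frac{1}{3} \cdot 1 = \frac{1}{3}$)
$Q{\left(n \right)} = \left(-1 + n\right) \left(\frac{1}{3} + n\right)$ ($Q{\left(n \right)} = \left(n - 1\right) \left(n + \frac{1}{3}\right) = \left(-1 + n\right) \left(\frac{1}{3} + n\right)$)
$z{\left(X,I \right)} = 2$ ($z{\left(X,I \right)} = \sqrt{4} = 2$)
$Q{\left(-15 \right)} - z{\left(-4,5 \right)} = \left(- \frac{1}{3} + \left(-15\right)^{2} - -10\right) - 2 = \left(- \frac{1}{3} + 225 + 10\right) - 2 = \frac{704}{3} - 2 = \frac{698}{3}$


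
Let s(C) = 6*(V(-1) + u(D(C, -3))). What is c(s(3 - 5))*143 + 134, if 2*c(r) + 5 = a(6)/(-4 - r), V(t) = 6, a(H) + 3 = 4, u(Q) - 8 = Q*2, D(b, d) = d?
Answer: -1799/8 ≈ -224.88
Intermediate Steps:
u(Q) = 8 + 2*Q (u(Q) = 8 + Q*2 = 8 + 2*Q)
a(H) = 1 (a(H) = -3 + 4 = 1)
s(C) = 48 (s(C) = 6*(6 + (8 + 2*(-3))) = 6*(6 + (8 - 6)) = 6*(6 + 2) = 6*8 = 48)
c(r) = -5/2 + 1/(2*(-4 - r)) (c(r) = -5/2 + (1/(-4 - r))/2 = -5/2 + 1/(2*(-4 - r)))
c(s(3 - 5))*143 + 134 = ((-21 - 5*48)/(2*(4 + 48)))*143 + 134 = ((½)*(-21 - 240)/52)*143 + 134 = ((½)*(1/52)*(-261))*143 + 134 = -261/104*143 + 134 = -2871/8 + 134 = -1799/8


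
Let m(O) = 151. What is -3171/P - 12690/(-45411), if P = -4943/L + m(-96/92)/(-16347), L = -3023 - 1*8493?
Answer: -9035656185564054/1196796384785 ≈ -7549.9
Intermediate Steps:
L = -11516 (L = -3023 - 8493 = -11516)
P = 79064305/188252052 (P = -4943/(-11516) + 151/(-16347) = -4943*(-1/11516) + 151*(-1/16347) = 4943/11516 - 151/16347 = 79064305/188252052 ≈ 0.41999)
-3171/P - 12690/(-45411) = -3171/79064305/188252052 - 12690/(-45411) = -3171*188252052/79064305 - 12690*(-1/45411) = -596947256892/79064305 + 4230/15137 = -9035656185564054/1196796384785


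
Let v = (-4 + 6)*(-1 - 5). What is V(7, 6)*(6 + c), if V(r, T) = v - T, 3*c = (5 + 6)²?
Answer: -834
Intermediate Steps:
c = 121/3 (c = (5 + 6)²/3 = (⅓)*11² = (⅓)*121 = 121/3 ≈ 40.333)
v = -12 (v = 2*(-6) = -12)
V(r, T) = -12 - T
V(7, 6)*(6 + c) = (-12 - 1*6)*(6 + 121/3) = (-12 - 6)*(139/3) = -18*139/3 = -834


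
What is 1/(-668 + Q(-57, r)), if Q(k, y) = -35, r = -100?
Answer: -1/703 ≈ -0.0014225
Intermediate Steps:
1/(-668 + Q(-57, r)) = 1/(-668 - 35) = 1/(-703) = -1/703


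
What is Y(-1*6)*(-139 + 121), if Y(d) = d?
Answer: 108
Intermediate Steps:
Y(-1*6)*(-139 + 121) = (-1*6)*(-139 + 121) = -6*(-18) = 108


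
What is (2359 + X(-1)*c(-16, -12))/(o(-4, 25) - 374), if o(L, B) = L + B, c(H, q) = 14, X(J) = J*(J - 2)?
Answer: -2401/353 ≈ -6.8017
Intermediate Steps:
X(J) = J*(-2 + J)
o(L, B) = B + L
(2359 + X(-1)*c(-16, -12))/(o(-4, 25) - 374) = (2359 - (-2 - 1)*14)/((25 - 4) - 374) = (2359 - 1*(-3)*14)/(21 - 374) = (2359 + 3*14)/(-353) = (2359 + 42)*(-1/353) = 2401*(-1/353) = -2401/353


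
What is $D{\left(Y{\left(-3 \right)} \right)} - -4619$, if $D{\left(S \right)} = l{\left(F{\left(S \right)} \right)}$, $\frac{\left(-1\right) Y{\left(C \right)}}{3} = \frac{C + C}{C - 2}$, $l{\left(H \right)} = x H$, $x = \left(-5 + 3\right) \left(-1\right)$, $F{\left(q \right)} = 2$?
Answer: $4623$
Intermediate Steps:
$x = 2$ ($x = \left(-2\right) \left(-1\right) = 2$)
$l{\left(H \right)} = 2 H$
$Y{\left(C \right)} = - \frac{6 C}{-2 + C}$ ($Y{\left(C \right)} = - 3 \frac{C + C}{C - 2} = - 3 \frac{2 C}{-2 + C} = - \frac{6 C}{-2 + C}$)
$D{\left(S \right)} = 4$ ($D{\left(S \right)} = 2 \cdot 2 = 4$)
$D{\left(Y{\left(-3 \right)} \right)} - -4619 = 4 - -4619 = 4 + 4619 = 4623$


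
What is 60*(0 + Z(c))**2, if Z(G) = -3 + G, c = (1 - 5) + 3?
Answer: 960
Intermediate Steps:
c = -1 (c = -4 + 3 = -1)
60*(0 + Z(c))**2 = 60*(0 + (-3 - 1))**2 = 60*(0 - 4)**2 = 60*(-4)**2 = 60*16 = 960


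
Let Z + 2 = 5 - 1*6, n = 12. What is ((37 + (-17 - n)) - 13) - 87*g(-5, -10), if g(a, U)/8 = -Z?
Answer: -2093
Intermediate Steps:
Z = -3 (Z = -2 + (5 - 1*6) = -2 + (5 - 6) = -2 - 1 = -3)
g(a, U) = 24 (g(a, U) = 8*(-1*(-3)) = 8*3 = 24)
((37 + (-17 - n)) - 13) - 87*g(-5, -10) = ((37 + (-17 - 1*12)) - 13) - 87*24 = ((37 + (-17 - 12)) - 13) - 2088 = ((37 - 29) - 13) - 2088 = (8 - 13) - 2088 = -5 - 2088 = -2093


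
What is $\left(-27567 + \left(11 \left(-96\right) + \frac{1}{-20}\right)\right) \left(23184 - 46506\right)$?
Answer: $\frac{6675467721}{10} \approx 6.6755 \cdot 10^{8}$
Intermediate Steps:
$\left(-27567 + \left(11 \left(-96\right) + \frac{1}{-20}\right)\right) \left(23184 - 46506\right) = \left(-27567 - \frac{21121}{20}\right) \left(-23322\right) = \left(- \frac{572461}{20}\right) \left(-23322\right) = \frac{6675467721}{10}$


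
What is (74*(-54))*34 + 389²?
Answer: 15457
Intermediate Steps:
(74*(-54))*34 + 389² = -3996*34 + 151321 = -135864 + 151321 = 15457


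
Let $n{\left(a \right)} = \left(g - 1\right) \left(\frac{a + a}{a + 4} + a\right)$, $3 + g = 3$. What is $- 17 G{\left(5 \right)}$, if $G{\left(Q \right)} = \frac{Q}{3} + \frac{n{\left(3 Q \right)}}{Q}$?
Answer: $\frac{1598}{57} \approx 28.035$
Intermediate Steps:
$g = 0$ ($g = -3 + 3 = 0$)
$n{\left(a \right)} = - a - \frac{2 a}{4 + a}$ ($n{\left(a \right)} = \left(0 - 1\right) \left(\frac{a + a}{a + 4} + a\right) = - (\frac{2 a}{4 + a} + a) = - (a + \frac{2 a}{4 + a}) = - a - \frac{2 a}{4 + a}$)
$G{\left(Q \right)} = \frac{Q}{3} - \frac{3 \left(6 + 3 Q\right)}{4 + 3 Q}$ ($G{\left(Q \right)} = \frac{Q}{3} + \frac{\left(-1\right) 3 Q \frac{1}{4 + 3 Q} \left(6 + 3 Q\right)}{Q} = Q \frac{1}{3} + \frac{\left(-3\right) Q \frac{1}{4 + 3 Q} \left(6 + 3 Q\right)}{Q} = \frac{Q}{3} - \frac{3 \left(6 + 3 Q\right)}{4 + 3 Q}$)
$- 17 G{\left(5 \right)} = - 17 \frac{-54 - 115 + 3 \cdot 5^{2}}{3 \left(4 + 3 \cdot 5\right)} = - 17 \frac{-54 - 115 + 3 \cdot 25}{3 \left(4 + 15\right)} = - 17 \frac{-54 - 115 + 75}{3 \cdot 19} = - 17 \cdot \frac{1}{3} \cdot \frac{1}{19} \left(-94\right) = \left(-17\right) \left(- \frac{94}{57}\right) = \frac{1598}{57}$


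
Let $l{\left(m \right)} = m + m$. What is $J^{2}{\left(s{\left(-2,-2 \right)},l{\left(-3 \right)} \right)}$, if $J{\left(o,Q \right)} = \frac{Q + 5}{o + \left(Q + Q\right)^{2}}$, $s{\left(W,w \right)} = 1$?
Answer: $\frac{1}{21025} \approx 4.7562 \cdot 10^{-5}$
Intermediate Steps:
$l{\left(m \right)} = 2 m$
$J{\left(o,Q \right)} = \frac{5 + Q}{o + 4 Q^{2}}$ ($J{\left(o,Q \right)} = \frac{5 + Q}{o + \left(2 Q\right)^{2}} = \frac{5 + Q}{o + 4 Q^{2}}$)
$J^{2}{\left(s{\left(-2,-2 \right)},l{\left(-3 \right)} \right)} = \left(\frac{5 + 2 \left(-3\right)}{1 + 4 \left(2 \left(-3\right)\right)^{2}}\right)^{2} = \left(\frac{5 - 6}{1 + 4 \left(-6\right)^{2}}\right)^{2} = \left(\frac{1}{1 + 4 \cdot 36} \left(-1\right)\right)^{2} = \left(\frac{1}{1 + 144} \left(-1\right)\right)^{2} = \left(\frac{1}{145} \left(-1\right)\right)^{2} = \left(- \frac{1}{145}\right)^{2} = \frac{1}{21025}$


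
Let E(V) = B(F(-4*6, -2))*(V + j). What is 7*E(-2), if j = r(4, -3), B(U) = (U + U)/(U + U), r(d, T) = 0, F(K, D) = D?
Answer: -14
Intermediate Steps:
B(U) = 1 (B(U) = (2*U)/((2*U)) = (2*U)*(1/(2*U)) = 1)
j = 0
E(V) = V (E(V) = 1*(V + 0) = 1*V = V)
7*E(-2) = 7*(-2) = -14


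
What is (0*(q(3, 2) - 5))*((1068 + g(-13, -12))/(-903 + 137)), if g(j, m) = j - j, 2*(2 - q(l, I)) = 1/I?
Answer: 0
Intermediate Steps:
q(l, I) = 2 - 1/(2*I)
g(j, m) = 0
(0*(q(3, 2) - 5))*((1068 + g(-13, -12))/(-903 + 137)) = (0*((2 - ½/2) - 5))*((1068 + 0)/(-903 + 137)) = (0*((2 - ½*½) - 5))*(1068/(-766)) = (0*((2 - ¼) - 5))*(1068*(-1/766)) = (0*(7/4 - 5))*(-534/383) = (0*(-13/4))*(-534/383) = 0*(-534/383) = 0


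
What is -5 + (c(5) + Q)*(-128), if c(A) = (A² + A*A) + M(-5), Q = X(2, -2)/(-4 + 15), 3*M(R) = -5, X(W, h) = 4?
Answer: -205861/33 ≈ -6238.2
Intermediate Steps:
M(R) = -5/3 (M(R) = (⅓)*(-5) = -5/3)
Q = 4/11 (Q = 4/(-4 + 15) = 4/11 ≈ 0.36364)
c(A) = -5/3 + 2*A² (c(A) = (A² + A*A) - 5/3 = (A² + A²) - 5/3 = 2*A² - 5/3 = -5/3 + 2*A²)
-5 + (c(5) + Q)*(-128) = -5 + ((-5/3 + 2*5²) + 4/11)*(-128) = -5 + ((-5/3 + 2*25) + 4/11)*(-128) = -5 + ((-5/3 + 50) + 4/11)*(-128) = -5 + (145/3 + 4/11)*(-128) = -5 + (1607/33)*(-128) = -5 - 205696/33 = -205861/33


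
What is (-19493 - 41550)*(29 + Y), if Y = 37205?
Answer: -2272875062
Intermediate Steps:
(-19493 - 41550)*(29 + Y) = (-19493 - 41550)*(29 + 37205) = -61043*37234 = -2272875062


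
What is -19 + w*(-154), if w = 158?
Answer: -24351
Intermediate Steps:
-19 + w*(-154) = -19 + 158*(-154) = -19 - 24332 = -24351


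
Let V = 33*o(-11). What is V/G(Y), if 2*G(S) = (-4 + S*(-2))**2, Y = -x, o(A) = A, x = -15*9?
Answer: -363/37538 ≈ -0.0096702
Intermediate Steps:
x = -135
Y = 135 (Y = -1*(-135) = 135)
G(S) = (-4 - 2*S)**2/2 (G(S) = (-4 + S*(-2))**2/2 = (-4 - 2*S)**2/2)
V = -363 (V = 33*(-11) = -363)
V/G(Y) = -363*1/(2*(2 + 135)**2) = -363/(2*137**2) = -363/(2*18769) = -363/37538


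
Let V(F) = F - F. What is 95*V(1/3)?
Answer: 0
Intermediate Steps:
V(F) = 0
95*V(1/3) = 95*0 = 0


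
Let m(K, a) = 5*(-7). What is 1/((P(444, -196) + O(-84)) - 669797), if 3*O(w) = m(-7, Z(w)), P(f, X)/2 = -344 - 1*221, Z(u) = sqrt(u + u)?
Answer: -3/2012816 ≈ -1.4904e-6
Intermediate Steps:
Z(u) = sqrt(2)*sqrt(u) (Z(u) = sqrt(2*u) = sqrt(2)*sqrt(u))
P(f, X) = -1130 (P(f, X) = 2*(-344 - 1*221) = 2*(-344 - 221) = 2*(-565) = -1130)
m(K, a) = -35
O(w) = -35/3 (O(w) = (1/3)*(-35) = -35/3)
1/((P(444, -196) + O(-84)) - 669797) = 1/((-1130 - 35/3) - 669797) = 1/(-3425/3 - 669797) = 1/(-2012816/3) = -3/2012816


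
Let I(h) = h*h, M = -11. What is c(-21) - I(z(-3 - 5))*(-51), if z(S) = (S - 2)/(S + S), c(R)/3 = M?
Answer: -837/64 ≈ -13.078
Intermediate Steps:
c(R) = -33 (c(R) = 3*(-11) = -33)
z(S) = (-2 + S)/(2*S) (z(S) = (-2 + S)/((2*S)) = (-2 + S)*(1/(2*S)) = (-2 + S)/(2*S))
I(h) = h²
c(-21) - I(z(-3 - 5))*(-51) = -33 - ((-2 + (-3 - 5))/(2*(-3 - 5)))²*(-51) = -33 - ((½)*(-2 - 8)/(-8))²*(-51) = -33 - ((½)*(-⅛)*(-10))²*(-51) = -33 - (5/8)²*(-51) = -33 - 1*25/64*(-51) = -33 - 25/64*(-51) = -33 + 1275/64 = -837/64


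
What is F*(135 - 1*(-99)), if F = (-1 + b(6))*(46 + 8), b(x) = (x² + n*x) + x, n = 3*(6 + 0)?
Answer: 1882764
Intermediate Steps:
n = 18 (n = 3*6 = 18)
b(x) = x² + 19*x (b(x) = (x² + 18*x) + x = x² + 19*x)
F = 8046 (F = (-1 + 6*(19 + 6))*(46 + 8) = (-1 + 6*25)*54 = (-1 + 150)*54 = 149*54 = 8046)
F*(135 - 1*(-99)) = 8046*(135 - 1*(-99)) = 8046*(135 + 99) = 8046*234 = 1882764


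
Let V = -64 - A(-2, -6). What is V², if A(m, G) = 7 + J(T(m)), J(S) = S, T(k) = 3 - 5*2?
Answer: 4096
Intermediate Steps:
T(k) = -7 (T(k) = 3 - 10 = -7)
A(m, G) = 0 (A(m, G) = 7 - 7 = 0)
V = -64 (V = -64 - 1*0 = -64 + 0 = -64)
V² = (-64)² = 4096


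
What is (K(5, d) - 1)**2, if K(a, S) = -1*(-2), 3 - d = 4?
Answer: 1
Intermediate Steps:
d = -1 (d = 3 - 1*4 = 3 - 4 = -1)
K(a, S) = 2
(K(5, d) - 1)**2 = (2 - 1)**2 = 1**2 = 1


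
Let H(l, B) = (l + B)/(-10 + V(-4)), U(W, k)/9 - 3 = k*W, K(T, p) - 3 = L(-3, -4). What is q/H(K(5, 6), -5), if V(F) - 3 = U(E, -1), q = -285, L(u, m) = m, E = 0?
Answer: 950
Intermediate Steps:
K(T, p) = -1 (K(T, p) = 3 - 4 = -1)
U(W, k) = 27 + 9*W*k (U(W, k) = 27 + 9*(k*W) = 27 + 9*(W*k) = 27 + 9*W*k)
V(F) = 30 (V(F) = 3 + (27 + 9*0*(-1)) = 3 + (27 + 0) = 3 + 27 = 30)
H(l, B) = B/20 + l/20 (H(l, B) = (l + B)/(-10 + 30) = (B + l)/20 = (B + l)*(1/20) = B/20 + l/20)
q/H(K(5, 6), -5) = -285/((1/20)*(-5) + (1/20)*(-1)) = -285/(-1/4 - 1/20) = -285/(-3/10) = -285*(-10/3) = 950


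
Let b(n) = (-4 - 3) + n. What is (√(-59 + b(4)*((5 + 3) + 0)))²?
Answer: -83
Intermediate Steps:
b(n) = -7 + n
(√(-59 + b(4)*((5 + 3) + 0)))² = (√(-59 + (-7 + 4)*((5 + 3) + 0)))² = (√(-59 - 3*(8 + 0)))² = (√(-59 - 3*8))² = (√(-59 - 24))² = (√(-83))² = (I*√83)² = -83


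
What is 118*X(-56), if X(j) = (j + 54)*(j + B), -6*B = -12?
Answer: 12744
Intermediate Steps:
B = 2 (B = -⅙*(-12) = 2)
X(j) = (2 + j)*(54 + j) (X(j) = (j + 54)*(j + 2) = (54 + j)*(2 + j) = (2 + j)*(54 + j))
118*X(-56) = 118*(108 + (-56)² + 56*(-56)) = 118*(108 + 3136 - 3136) = 118*108 = 12744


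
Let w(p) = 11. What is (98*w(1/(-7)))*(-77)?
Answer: -83006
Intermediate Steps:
(98*w(1/(-7)))*(-77) = (98*11)*(-77) = 1078*(-77) = -83006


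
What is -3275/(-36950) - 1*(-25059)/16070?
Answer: 9785593/5937865 ≈ 1.6480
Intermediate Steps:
-3275/(-36950) - 1*(-25059)/16070 = -3275*(-1/36950) + 25059*(1/16070) = 131/1478 + 25059/16070 = 9785593/5937865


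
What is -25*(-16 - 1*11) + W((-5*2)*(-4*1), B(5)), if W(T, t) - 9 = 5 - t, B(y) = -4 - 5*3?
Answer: 708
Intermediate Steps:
B(y) = -19 (B(y) = -4 - 15 = -19)
W(T, t) = 14 - t (W(T, t) = 9 + (5 - t) = 14 - t)
-25*(-16 - 1*11) + W((-5*2)*(-4*1), B(5)) = -25*(-16 - 1*11) + (14 - 1*(-19)) = -25*(-16 - 11) + (14 + 19) = -25*(-27) + 33 = 675 + 33 = 708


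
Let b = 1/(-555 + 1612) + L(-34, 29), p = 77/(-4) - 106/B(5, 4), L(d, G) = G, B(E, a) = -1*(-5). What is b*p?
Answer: -12399543/10570 ≈ -1173.1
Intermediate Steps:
B(E, a) = 5
p = -809/20 (p = 77/(-4) - 106/5 = 77*(-¼) - 106*⅕ = -77/4 - 106/5 = -809/20 ≈ -40.450)
b = 30654/1057 (b = 1/(-555 + 1612) + 29 = 1/1057 + 29 = 30654/1057 ≈ 29.001)
b*p = (30654/1057)*(-809/20) = -12399543/10570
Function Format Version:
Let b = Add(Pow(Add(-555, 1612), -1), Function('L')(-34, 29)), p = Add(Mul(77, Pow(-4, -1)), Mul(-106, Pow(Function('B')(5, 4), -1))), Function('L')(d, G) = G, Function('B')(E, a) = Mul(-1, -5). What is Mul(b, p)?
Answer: Rational(-12399543, 10570) ≈ -1173.1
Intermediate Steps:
Function('B')(E, a) = 5
p = Rational(-809, 20) (p = Add(Mul(77, Pow(-4, -1)), Mul(-106, Pow(5, -1))) = Add(Mul(77, Rational(-1, 4)), Mul(-106, Rational(1, 5))) = Add(Rational(-77, 4), Rational(-106, 5)) = Rational(-809, 20) ≈ -40.450)
b = Rational(30654, 1057) (b = Add(Pow(Add(-555, 1612), -1), 29) = Add(Pow(1057, -1), 29) = Add(Rational(1, 1057), 29) = Rational(30654, 1057) ≈ 29.001)
Mul(b, p) = Mul(Rational(30654, 1057), Rational(-809, 20)) = Rational(-12399543, 10570)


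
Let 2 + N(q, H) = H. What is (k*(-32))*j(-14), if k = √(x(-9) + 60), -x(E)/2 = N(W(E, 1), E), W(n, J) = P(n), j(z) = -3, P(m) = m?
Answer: 96*√82 ≈ 869.32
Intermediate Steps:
W(n, J) = n
N(q, H) = -2 + H
x(E) = 4 - 2*E (x(E) = -2*(-2 + E) = 4 - 2*E)
k = √82 (k = √((4 - 2*(-9)) + 60) = √((4 + 18) + 60) = √(22 + 60) = √82 ≈ 9.0554)
(k*(-32))*j(-14) = (√82*(-32))*(-3) = -32*√82*(-3) = 96*√82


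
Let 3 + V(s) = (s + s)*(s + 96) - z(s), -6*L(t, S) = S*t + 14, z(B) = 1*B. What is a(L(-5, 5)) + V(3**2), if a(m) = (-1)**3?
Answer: 1877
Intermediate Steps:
z(B) = B
L(t, S) = -7/3 - S*t/6 (L(t, S) = -(S*t + 14)/6 = -(14 + S*t)/6 = -7/3 - S*t/6)
a(m) = -1
V(s) = -3 - s + 2*s*(96 + s) (V(s) = -3 + ((s + s)*(s + 96) - s) = -3 + ((2*s)*(96 + s) - s) = -3 + (2*s*(96 + s) - s) = -3 + (-s + 2*s*(96 + s)) = -3 - s + 2*s*(96 + s))
a(L(-5, 5)) + V(3**2) = -1 + (-3 + 2*(3**2)**2 + 191*3**2) = -1 + (-3 + 2*9**2 + 191*9) = -1 + (-3 + 2*81 + 1719) = -1 + (-3 + 162 + 1719) = -1 + 1878 = 1877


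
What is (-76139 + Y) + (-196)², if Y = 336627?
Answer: 298904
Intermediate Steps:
(-76139 + Y) + (-196)² = (-76139 + 336627) + (-196)² = 260488 + 38416 = 298904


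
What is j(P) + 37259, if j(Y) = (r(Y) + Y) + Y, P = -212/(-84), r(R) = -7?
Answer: 782398/21 ≈ 37257.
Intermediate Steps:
P = 53/21 (P = -212*(-1/84) = 53/21 ≈ 2.5238)
j(Y) = -7 + 2*Y (j(Y) = (-7 + Y) + Y = -7 + 2*Y)
j(P) + 37259 = (-7 + 2*(53/21)) + 37259 = (-7 + 106/21) + 37259 = -41/21 + 37259 = 782398/21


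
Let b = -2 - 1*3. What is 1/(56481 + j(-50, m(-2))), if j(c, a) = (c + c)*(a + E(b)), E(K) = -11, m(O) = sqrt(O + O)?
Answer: 57581/3315611561 + 200*I/3315611561 ≈ 1.7367e-5 + 6.0321e-8*I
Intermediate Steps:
b = -5 (b = -2 - 3 = -5)
m(O) = sqrt(2)*sqrt(O) (m(O) = sqrt(2*O) = sqrt(2)*sqrt(O))
j(c, a) = 2*c*(-11 + a) (j(c, a) = (c + c)*(a - 11) = (2*c)*(-11 + a) = 2*c*(-11 + a))
1/(56481 + j(-50, m(-2))) = 1/(56481 + 2*(-50)*(-11 + sqrt(2)*sqrt(-2))) = 1/(56481 + 2*(-50)*(-11 + sqrt(2)*(I*sqrt(2)))) = 1/(56481 + 2*(-50)*(-11 + 2*I)) = 1/(56481 + (1100 - 200*I)) = 1/(57581 - 200*I) = (57581 + 200*I)/3315611561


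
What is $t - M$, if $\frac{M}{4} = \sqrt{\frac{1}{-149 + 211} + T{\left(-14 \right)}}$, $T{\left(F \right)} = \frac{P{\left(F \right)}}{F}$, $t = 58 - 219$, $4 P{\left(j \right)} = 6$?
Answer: $-161 - \frac{2 i \sqrt{17143}}{217} \approx -161.0 - 1.2067 i$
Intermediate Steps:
$P{\left(j \right)} = \frac{3}{2}$ ($P{\left(j \right)} = \frac{1}{4} \cdot 6 = \frac{3}{2}$)
$t = -161$
$T{\left(F \right)} = \frac{3}{2 F}$
$M = \frac{2 i \sqrt{17143}}{217}$ ($M = 4 \sqrt{\frac{1}{-149 + 211} + \frac{3}{2 \left(-14\right)}} = 4 \sqrt{\frac{1}{62} + \frac{3}{2} \left(- \frac{1}{14}\right)} = 4 \sqrt{\frac{1}{62} - \frac{3}{28}} = 4 \sqrt{- \frac{79}{868}} = 4 \frac{i \sqrt{17143}}{434} = \frac{2 i \sqrt{17143}}{217} \approx 1.2067 i$)
$t - M = -161 - \frac{2 i \sqrt{17143}}{217}$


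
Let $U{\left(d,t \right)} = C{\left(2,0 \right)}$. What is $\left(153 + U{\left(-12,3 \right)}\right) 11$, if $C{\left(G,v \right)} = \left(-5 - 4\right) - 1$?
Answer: $1573$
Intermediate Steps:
$C{\left(G,v \right)} = -10$ ($C{\left(G,v \right)} = -9 - 1 = -10$)
$U{\left(d,t \right)} = -10$
$\left(153 + U{\left(-12,3 \right)}\right) 11 = \left(153 - 10\right) 11 = 143 \cdot 11 = 1573$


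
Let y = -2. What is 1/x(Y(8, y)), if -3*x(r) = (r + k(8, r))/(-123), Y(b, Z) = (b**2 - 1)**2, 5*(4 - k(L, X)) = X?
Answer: 1845/15896 ≈ 0.11607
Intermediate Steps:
k(L, X) = 4 - X/5
Y(b, Z) = (-1 + b**2)**2
x(r) = 4/369 + 4*r/1845 (x(r) = -(r + (4 - r/5))/(3*(-123)) = -(4 + 4*r/5)*(-1)/(3*123) = -(-4/123 - 4*r/615)/3 = 4/369 + 4*r/1845)
1/x(Y(8, y)) = 1/(4/369 + 4*(-1 + 8**2)**2/1845) = 1/(4/369 + 4*(-1 + 64)**2/1845) = 1/(4/369 + (4/1845)*63**2) = 1/(4/369 + (4/1845)*3969) = 1/(4/369 + 1764/205) = 1/(15896/1845) = 1845/15896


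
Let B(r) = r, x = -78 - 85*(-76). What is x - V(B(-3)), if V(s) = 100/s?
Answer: 19246/3 ≈ 6415.3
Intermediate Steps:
x = 6382 (x = -78 + 6460 = 6382)
x - V(B(-3)) = 6382 - 100/(-3) = 6382 - 100*(-1)/3 = 6382 - 1*(-100/3) = 6382 + 100/3 = 19246/3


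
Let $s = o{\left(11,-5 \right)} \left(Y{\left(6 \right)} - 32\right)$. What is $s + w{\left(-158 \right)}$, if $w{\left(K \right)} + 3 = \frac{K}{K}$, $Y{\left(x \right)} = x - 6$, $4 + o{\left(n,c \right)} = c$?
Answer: $286$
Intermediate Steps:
$o{\left(n,c \right)} = -4 + c$
$Y{\left(x \right)} = -6 + x$
$w{\left(K \right)} = -2$ ($w{\left(K \right)} = -3 + \frac{K}{K} = -3 + 1 = -2$)
$s = 288$ ($s = \left(-4 - 5\right) \left(\left(-6 + 6\right) - 32\right) = - 9 \left(0 - 32\right) = \left(-9\right) \left(-32\right) = 288$)
$s + w{\left(-158 \right)} = 288 - 2 = 286$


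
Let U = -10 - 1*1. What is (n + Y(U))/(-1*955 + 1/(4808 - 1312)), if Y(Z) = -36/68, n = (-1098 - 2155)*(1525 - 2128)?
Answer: -38859781008/18919181 ≈ -2054.0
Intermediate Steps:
U = -11 (U = -10 - 1 = -11)
n = 1961559 (n = -3253*(-603) = 1961559)
Y(Z) = -9/17 (Y(Z) = -36*1/68 = -9/17)
(n + Y(U))/(-1*955 + 1/(4808 - 1312)) = (1961559 - 9/17)/(-1*955 + 1/(4808 - 1312)) = 33346494/(17*(-955 + 1/3496)) = 33346494/(17*(-3338679/3496)) = (33346494/17)*(-3496/3338679) = -38859781008/18919181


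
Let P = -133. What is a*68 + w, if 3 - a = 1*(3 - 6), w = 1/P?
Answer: 54263/133 ≈ 407.99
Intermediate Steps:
w = -1/133 (w = 1/(-133) = -1/133 ≈ -0.0075188)
a = 6 (a = 3 - (3 - 6) = 3 - (-3) = 3 - 1*(-3) = 3 + 3 = 6)
a*68 + w = 6*68 - 1/133 = 408 - 1/133 = 54263/133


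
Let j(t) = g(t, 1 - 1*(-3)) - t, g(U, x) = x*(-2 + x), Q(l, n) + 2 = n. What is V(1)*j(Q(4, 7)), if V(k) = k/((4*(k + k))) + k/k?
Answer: 27/8 ≈ 3.3750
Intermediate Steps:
Q(l, n) = -2 + n
j(t) = 8 - t (j(t) = (1 - 1*(-3))*(-2 + (1 - 1*(-3))) - t = (1 + 3)*(-2 + (1 + 3)) - t = 4*(-2 + 4) - t = 4*2 - t = 8 - t)
V(k) = 9/8 (V(k) = k/((4*(2*k))) + 1 = k/((8*k)) + 1 = k*(1/(8*k)) + 1 = 1/8 + 1 = 9/8)
V(1)*j(Q(4, 7)) = 9*(8 - (-2 + 7))/8 = 9*(8 - 1*5)/8 = 9*(8 - 5)/8 = (9/8)*3 = 27/8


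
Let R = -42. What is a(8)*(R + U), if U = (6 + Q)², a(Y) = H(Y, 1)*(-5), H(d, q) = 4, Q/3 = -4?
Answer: 120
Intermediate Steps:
Q = -12 (Q = 3*(-4) = -12)
a(Y) = -20 (a(Y) = 4*(-5) = -20)
U = 36 (U = (6 - 12)² = (-6)² = 36)
a(8)*(R + U) = -20*(-42 + 36) = -20*(-6) = 120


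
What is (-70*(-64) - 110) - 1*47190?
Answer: -42820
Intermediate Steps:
(-70*(-64) - 110) - 1*47190 = (4480 - 110) - 47190 = 4370 - 47190 = -42820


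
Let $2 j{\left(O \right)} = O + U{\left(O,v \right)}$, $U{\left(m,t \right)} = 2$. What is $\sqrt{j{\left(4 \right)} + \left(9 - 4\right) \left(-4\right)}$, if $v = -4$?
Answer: $i \sqrt{17} \approx 4.1231 i$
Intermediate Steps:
$j{\left(O \right)} = 1 + \frac{O}{2}$ ($j{\left(O \right)} = \frac{O + 2}{2} = \frac{2 + O}{2} = 1 + \frac{O}{2}$)
$\sqrt{j{\left(4 \right)} + \left(9 - 4\right) \left(-4\right)} = \sqrt{\left(1 + \frac{1}{2} \cdot 4\right) + \left(9 - 4\right) \left(-4\right)} = \sqrt{\left(1 + 2\right) + 5 \left(-4\right)} = \sqrt{3 - 20} = \sqrt{-17} = i \sqrt{17}$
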